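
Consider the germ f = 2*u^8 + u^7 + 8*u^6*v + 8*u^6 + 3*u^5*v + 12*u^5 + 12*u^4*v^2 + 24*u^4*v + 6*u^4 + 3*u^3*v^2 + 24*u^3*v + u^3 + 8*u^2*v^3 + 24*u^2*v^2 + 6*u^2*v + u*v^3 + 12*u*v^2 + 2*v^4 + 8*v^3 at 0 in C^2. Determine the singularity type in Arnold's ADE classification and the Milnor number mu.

Type E_7, Milnor number mu = 7.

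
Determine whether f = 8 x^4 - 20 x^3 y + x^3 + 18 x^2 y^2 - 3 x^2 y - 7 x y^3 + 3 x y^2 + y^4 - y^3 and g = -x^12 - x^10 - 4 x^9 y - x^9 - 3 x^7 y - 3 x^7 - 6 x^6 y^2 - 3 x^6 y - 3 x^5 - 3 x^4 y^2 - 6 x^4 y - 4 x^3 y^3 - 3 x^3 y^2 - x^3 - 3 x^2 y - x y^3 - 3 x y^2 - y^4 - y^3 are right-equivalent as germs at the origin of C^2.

Yes.

The Hessian of f at 0 is [[0, 0], [0, 0]] with rank 0, so corank 2. A Groebner basis of the Jacobian ideal J(f) in C{x,y} is {3*x^2/4 - 3*x*y/2 + y^4 + y^3/4 + 3*y^2/4, x^3 + 9*x^2/4 - 9*x*y/2 - y^3/4 + 9*y^2/4, x^2*y + 7*x^2/4 - 7*x*y/2 - 5*y^3/12 + 7*y^2/4, x^2 + x*y^2 - 2*x*y - 2*y^3/3 + y^2}; counting standard monomials gives mu = 7. Corank 2; j^3 = (x - y)^3 is a perfect cube, so E-series; the 4-jet and mu = 7 give E_7. The Hessian of g at 0 is [[0, 0], [0, 0]] with rank 0, so corank 2. A Groebner basis of the Jacobian ideal J(g) in C{x,y} is {x^3 + 3*x^2*y + 6*x^2 + 12*x*y + 6*y^2, -3*x^2 + x*y^2 - 6*x*y - 3*y^2, 3*x^2 + 6*x*y + y^3 + 3*y^2}; counting standard monomials gives mu = 7. Corank 2; j^3 = -(x + y)^3 is a perfect cube, so E-series; the 4-jet and mu = 7 give E_7. Both have type E_7, hence right-equivalent.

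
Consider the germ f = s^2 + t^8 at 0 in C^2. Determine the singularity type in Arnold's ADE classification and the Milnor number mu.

Type A_7, Milnor number mu = 7.

The Hessian of f at 0 is [[2, 0], [0, 0]] with rank 1, so corank 1. A Groebner basis of the Jacobian ideal J(f) in C{s,t} is {t^7, s}; counting standard monomials gives mu = 7. Corank 1: A-series; mu = 7 gives A_7.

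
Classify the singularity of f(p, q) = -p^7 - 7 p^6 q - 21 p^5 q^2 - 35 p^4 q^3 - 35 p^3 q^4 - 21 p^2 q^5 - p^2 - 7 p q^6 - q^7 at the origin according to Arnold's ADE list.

A_6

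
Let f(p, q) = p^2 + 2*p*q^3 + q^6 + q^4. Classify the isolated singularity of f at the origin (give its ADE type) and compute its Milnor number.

The Hessian of f at 0 has rank 1. Corank 1: A-series; mu = 3 gives A_3.

Type A_3, Milnor number mu = 3.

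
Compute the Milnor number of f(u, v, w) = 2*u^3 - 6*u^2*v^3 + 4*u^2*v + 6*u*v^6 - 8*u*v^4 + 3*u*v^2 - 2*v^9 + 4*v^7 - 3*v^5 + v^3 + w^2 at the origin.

4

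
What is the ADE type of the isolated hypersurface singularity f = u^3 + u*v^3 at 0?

The Hessian of f at 0 is [[0, 0], [0, 0]] with rank 0, so corank 2. A Groebner basis of the Jacobian ideal J(f) in C{u,v} is {u^3, u*v^2, 3*u^2 + v^3}; counting standard monomials gives mu = 7. Corank 2; j^3 = u^3 is a perfect cube, so E-series; the 4-jet and mu = 7 give E_7.

E_{7}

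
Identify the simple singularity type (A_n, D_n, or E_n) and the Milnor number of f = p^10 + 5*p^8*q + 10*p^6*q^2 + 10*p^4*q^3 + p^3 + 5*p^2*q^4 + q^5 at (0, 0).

Type E_{8}, Milnor number mu = 8.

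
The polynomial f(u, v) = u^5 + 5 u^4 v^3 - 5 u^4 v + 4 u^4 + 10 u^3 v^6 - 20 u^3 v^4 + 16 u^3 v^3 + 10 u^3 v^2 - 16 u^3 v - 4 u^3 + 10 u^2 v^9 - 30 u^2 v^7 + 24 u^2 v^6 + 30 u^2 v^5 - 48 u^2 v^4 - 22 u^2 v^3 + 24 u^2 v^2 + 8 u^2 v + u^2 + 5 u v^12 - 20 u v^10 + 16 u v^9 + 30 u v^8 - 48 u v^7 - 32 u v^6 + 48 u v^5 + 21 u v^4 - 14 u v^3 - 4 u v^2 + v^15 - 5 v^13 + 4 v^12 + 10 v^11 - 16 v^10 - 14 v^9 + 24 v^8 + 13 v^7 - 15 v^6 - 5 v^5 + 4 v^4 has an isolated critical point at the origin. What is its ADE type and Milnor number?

The Hessian of f at 0 has rank 1. Corank 1: A-series; mu = 4 gives A_4.

Type A_4, Milnor number mu = 4.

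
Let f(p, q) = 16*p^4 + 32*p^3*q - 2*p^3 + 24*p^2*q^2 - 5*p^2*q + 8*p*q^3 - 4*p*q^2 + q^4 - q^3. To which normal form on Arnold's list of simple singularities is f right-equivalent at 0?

The Hessian of f at 0 is [[0, 0], [0, 0]] with rank 0, so corank 2. A Groebner basis of the Jacobian ideal J(f) in C{p,q} is {p*q^2 - p*q/8 - q^2/8, p*q/8 + q^3 + q^2/8, p^2 + 3*p*q/2 + q^2/2}; counting standard monomials gives mu = 5. Corank 2; j^3 = -(p + q)^2*(2*p + q) has shape L^2 M (L != M), so D-series; mu = 5 gives D_5.

D5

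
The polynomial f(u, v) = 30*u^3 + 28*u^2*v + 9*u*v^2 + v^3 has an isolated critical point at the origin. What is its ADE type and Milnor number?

Type D4, Milnor number mu = 4.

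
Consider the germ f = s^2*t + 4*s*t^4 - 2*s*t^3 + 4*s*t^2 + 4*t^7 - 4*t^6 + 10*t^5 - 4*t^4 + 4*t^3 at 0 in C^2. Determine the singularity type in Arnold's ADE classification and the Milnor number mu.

Type D_{6}, Milnor number mu = 6.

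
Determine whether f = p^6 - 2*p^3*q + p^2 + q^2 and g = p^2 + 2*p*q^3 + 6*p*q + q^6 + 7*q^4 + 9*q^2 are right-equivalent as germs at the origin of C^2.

The Hessian of f at 0 has rank 2. Corank 0: nondegenerate Morse point, so A_1. The Hessian of g at 0 has rank 1. Corank 1: A-series; mu = 3 gives A_3. f is A_1 but g is A_3, hence not right-equivalent.

No.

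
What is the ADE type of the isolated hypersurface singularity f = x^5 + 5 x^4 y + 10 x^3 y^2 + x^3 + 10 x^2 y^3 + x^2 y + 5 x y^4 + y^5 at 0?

D_{6}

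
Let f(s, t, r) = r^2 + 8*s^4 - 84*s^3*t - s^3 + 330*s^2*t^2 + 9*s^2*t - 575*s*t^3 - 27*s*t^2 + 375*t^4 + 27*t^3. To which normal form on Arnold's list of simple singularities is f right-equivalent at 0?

E_{7}

The Hessian of f at 0 is [[0, 0, 0], [0, 0, 0], [0, 0, 2]] with rank 1, so corank 2. A Groebner basis of the Jacobian ideal J(f) in C{s,t,r} is {3*s^2/4 - 9*s*t/2 + t^4 - t^3/4 + 27*t^2/4, s^3 - 99*s^2/4 + 297*s*t/2 - 75*t^3/4 - 891*t^2/4, s^2*t - 23*s^2/4 + 69*s*t/2 - 85*t^3/12 - 207*t^2/4, -s^2 + s*t^2 + 6*s*t - 8*t^3/3 - 9*t^2, r}; counting standard monomials gives mu = 7. Corank 2; j^3 = -(s - 3*t)^3 is a perfect cube, so E-series; the 4-jet and mu = 7 give E_7.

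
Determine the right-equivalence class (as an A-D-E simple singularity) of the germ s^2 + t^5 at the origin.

A4

The Hessian of f at 0 has rank 1. Corank 1: A-series; mu = 4 gives A_4.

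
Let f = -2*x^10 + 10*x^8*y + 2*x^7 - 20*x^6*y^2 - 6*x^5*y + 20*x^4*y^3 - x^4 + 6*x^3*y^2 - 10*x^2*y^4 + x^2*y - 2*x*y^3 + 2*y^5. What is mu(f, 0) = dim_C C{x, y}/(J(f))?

6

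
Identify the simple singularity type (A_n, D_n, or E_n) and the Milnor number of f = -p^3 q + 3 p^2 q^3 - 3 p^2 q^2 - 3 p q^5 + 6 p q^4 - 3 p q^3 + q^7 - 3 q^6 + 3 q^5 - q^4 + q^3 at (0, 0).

Type E_7, Milnor number mu = 7.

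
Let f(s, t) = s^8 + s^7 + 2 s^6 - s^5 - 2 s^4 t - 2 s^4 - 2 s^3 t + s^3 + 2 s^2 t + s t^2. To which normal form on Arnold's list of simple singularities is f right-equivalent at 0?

D_9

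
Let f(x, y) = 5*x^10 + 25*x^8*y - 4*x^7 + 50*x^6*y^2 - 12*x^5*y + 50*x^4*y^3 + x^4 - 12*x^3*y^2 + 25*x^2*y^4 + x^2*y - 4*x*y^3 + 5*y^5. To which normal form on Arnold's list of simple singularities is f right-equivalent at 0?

The Hessian of f at 0 has rank 0. Corank 2; j^3 = x^2*y has shape L^2 M (L != M), so D-series; mu = 6 gives D_6.

D_{6}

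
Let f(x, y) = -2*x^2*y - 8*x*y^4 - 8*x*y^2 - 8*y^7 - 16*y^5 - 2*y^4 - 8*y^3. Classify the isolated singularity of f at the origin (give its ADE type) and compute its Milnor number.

The Hessian of f at 0 has rank 0. Corank 2; j^3 = -2*y*(x + 2*y)^2 has shape L^2 M (L != M), so D-series; mu = 5 gives D_5.

Type D_{5}, Milnor number mu = 5.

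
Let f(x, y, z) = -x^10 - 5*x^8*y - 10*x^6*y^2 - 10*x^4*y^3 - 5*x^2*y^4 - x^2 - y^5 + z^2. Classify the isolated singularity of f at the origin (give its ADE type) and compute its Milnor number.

Type A_4, Milnor number mu = 4.

The Hessian of f at 0 is [[-2, 0, 0], [0, 0, 0], [0, 0, 2]] with rank 2, so corank 1. A Groebner basis of the Jacobian ideal J(f) in C{x,y,z} is {y^4, x, z}; counting standard monomials gives mu = 4. Corank 1: A-series; mu = 4 gives A_4.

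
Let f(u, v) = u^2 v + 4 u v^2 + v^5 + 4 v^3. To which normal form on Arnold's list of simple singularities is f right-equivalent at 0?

The Hessian of f at 0 is [[0, 0], [0, 0]] with rank 0, so corank 2. A Groebner basis of the Jacobian ideal J(f) in C{u,v} is {u^2/5 + v^4 - 4*v^2/5, u^3 + 8*v^3, u*v + 2*v^2}; counting standard monomials gives mu = 6. Corank 2; j^3 = v*(u + 2*v)^2 has shape L^2 M (L != M), so D-series; mu = 6 gives D_6.

D6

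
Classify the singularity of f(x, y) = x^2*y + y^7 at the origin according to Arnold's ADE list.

D8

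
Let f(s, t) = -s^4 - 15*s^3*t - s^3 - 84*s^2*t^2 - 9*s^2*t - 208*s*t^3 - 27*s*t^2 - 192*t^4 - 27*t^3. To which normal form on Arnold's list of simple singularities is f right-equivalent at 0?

The Hessian of f at 0 has rank 0. Corank 2; j^3 = -(s + 3*t)^3 is a perfect cube, so E-series; the 4-jet and mu = 7 give E_7.

E_7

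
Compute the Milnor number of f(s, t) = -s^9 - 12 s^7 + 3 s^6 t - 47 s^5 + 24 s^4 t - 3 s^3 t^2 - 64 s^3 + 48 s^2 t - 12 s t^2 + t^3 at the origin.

The Hessian of f at 0 has rank 0. Corank 2; j^3 = -(4*s - t)^3 is a perfect cube, so E-series; the 5-jet and mu = 8 give E_8.

8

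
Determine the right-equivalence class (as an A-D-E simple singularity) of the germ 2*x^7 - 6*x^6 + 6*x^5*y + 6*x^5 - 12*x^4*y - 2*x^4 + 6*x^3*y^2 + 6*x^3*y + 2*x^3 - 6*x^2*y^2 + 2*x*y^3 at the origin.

E_7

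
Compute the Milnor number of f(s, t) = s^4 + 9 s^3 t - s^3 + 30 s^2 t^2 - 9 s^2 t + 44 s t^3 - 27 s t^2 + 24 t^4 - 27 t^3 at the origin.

7

The Hessian of f at 0 is [[0, 0], [0, 0]] with rank 0, so corank 2. A Groebner basis of the Jacobian ideal J(f) in C{s,t} is {3*s^2 + 18*s*t + t^4 + t^3 + 27*t^2, s^3 - 45*s^2 - 270*s*t + 12*t^3 - 405*t^2, s^2*t + 11*s^2 + 66*s*t - 16*t^3/3 + 99*t^2, -2*s^2 + s*t^2 - 12*s*t + 7*t^3/3 - 18*t^2}; counting standard monomials gives mu = 7. Corank 2; j^3 = -(s + 3*t)^3 is a perfect cube, so E-series; the 4-jet and mu = 7 give E_7.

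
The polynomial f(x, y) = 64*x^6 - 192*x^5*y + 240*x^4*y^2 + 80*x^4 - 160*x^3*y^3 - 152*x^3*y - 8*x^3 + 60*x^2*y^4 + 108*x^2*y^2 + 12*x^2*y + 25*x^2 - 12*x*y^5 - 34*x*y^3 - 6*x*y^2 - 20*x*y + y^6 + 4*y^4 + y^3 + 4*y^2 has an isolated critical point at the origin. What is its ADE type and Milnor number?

The Hessian of f at 0 is [[50, -20], [-20, 8]] with rank 1, so corank 1. A Groebner basis of the Jacobian ideal J(f) in C{x,y} is {y^2, x - 2*y/5}; counting standard monomials gives mu = 2. Corank 1: A-series; mu = 2 gives A_2.

Type A_2, Milnor number mu = 2.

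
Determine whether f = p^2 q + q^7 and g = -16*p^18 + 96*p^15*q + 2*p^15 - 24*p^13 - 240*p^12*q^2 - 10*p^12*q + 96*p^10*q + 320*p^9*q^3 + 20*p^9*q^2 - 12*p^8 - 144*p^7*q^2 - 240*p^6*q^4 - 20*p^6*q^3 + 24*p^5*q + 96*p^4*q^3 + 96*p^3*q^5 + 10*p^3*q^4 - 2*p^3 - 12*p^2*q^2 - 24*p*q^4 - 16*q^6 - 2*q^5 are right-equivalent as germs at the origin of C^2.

No.

The Hessian of f at 0 is [[0, 0], [0, 0]] with rank 0, so corank 2. A Groebner basis of the Jacobian ideal J(f) in C{p,q} is {p^2/7 + q^6, p^3, p*q}; counting standard monomials gives mu = 8. Corank 2; j^3 = p^2*q has shape L^2 M (L != M), so D-series; mu = 8 gives D_8. The Hessian of g at 0 is [[0, 0], [0, 0]] with rank 0, so corank 2. A Groebner basis of the Jacobian ideal J(g) in C{p,q} is {q^4, p^3, p^2/4 + p*q^2}; counting standard monomials gives mu = 8. Corank 2; j^3 = -2*p^3 is a perfect cube, so E-series; the 5-jet and mu = 8 give E_8. f is D_8 but g is E_8, hence not right-equivalent.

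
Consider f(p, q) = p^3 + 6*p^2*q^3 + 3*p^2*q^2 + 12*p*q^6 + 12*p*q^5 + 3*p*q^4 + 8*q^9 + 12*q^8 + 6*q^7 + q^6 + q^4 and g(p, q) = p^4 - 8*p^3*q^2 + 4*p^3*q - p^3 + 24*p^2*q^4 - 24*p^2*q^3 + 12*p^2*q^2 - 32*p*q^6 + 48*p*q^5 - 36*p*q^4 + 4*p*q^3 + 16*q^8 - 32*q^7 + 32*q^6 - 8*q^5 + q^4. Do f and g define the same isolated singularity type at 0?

The Hessian of f at 0 is [[0, 0], [0, 0]] with rank 0, so corank 2. A Groebner basis of the Jacobian ideal J(f) in C{p,q} is {p^3, p^2*q, p^2/2 + p*q^2, q^3}; counting standard monomials gives mu = 6. Corank 2; j^3 = p^3 is a perfect cube, so E-series; the 4-jet and mu = 6 give E_6. The Hessian of g at 0 is [[0, 0], [0, 0]] with rank 0, so corank 2. A Groebner basis of the Jacobian ideal J(g) in C{p,q} is {p^3, p^2*q, -p^2/4 + p*q^2, 3*p^2/4 + q^3}; counting standard monomials gives mu = 6. Corank 2; j^3 = -p^3 is a perfect cube, so E-series; the 4-jet and mu = 6 give E_6. Both have type E_6, hence right-equivalent.

Yes.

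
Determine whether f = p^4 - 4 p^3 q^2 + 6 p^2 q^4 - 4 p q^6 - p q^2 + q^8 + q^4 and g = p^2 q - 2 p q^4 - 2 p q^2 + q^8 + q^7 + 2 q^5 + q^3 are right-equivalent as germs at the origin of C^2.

No.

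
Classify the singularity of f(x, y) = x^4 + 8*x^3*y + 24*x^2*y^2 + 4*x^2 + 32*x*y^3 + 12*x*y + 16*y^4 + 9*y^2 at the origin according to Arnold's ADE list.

A_{3}

The Hessian of f at 0 is [[8, 12], [12, 18]] with rank 1, so corank 1. A Groebner basis of the Jacobian ideal J(f) in C{x,y} is {y^3, x + 3*y/2}; counting standard monomials gives mu = 3. Corank 1: A-series; mu = 3 gives A_3.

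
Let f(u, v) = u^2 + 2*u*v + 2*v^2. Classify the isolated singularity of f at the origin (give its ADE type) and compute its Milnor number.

Type A_1, Milnor number mu = 1.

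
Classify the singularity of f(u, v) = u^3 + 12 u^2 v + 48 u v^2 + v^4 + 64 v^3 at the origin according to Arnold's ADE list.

The Hessian of f at 0 has rank 0. Corank 2; j^3 = (u + 4*v)^3 is a perfect cube, so E-series; the 4-jet and mu = 6 give E_6.

E6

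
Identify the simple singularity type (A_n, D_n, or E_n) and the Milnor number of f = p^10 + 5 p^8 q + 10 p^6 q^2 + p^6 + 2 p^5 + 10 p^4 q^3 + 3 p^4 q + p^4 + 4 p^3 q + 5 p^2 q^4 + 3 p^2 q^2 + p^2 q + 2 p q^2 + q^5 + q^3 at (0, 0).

Type D_{6}, Milnor number mu = 6.

The Hessian of f at 0 has rank 0. Corank 2; j^3 = q*(p + q)^2 has shape L^2 M (L != M), so D-series; mu = 6 gives D_6.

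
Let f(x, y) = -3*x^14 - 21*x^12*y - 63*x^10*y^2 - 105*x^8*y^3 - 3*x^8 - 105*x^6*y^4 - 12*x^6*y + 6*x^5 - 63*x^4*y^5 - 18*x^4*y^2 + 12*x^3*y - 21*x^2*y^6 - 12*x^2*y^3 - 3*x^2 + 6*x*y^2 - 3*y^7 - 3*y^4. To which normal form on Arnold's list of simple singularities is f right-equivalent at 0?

A6

The Hessian of f at 0 is [[-6, 0], [0, 0]] with rank 1, so corank 1. A Groebner basis of the Jacobian ideal J(f) in C{x,y} is {x^3, x^2*y - x/2 + y^2/2, -x^2 + x*y^2, -x*y + y^3}; counting standard monomials gives mu = 6. Corank 1: A-series; mu = 6 gives A_6.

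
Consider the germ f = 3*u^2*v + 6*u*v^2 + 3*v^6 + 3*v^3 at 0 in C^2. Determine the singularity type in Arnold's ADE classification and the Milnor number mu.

The Hessian of f at 0 is [[0, 0], [0, 0]] with rank 0, so corank 2. A Groebner basis of the Jacobian ideal J(f) in C{u,v} is {u^2/6 + v^5 - v^2/6, u^3 + v^3, u*v + v^2}; counting standard monomials gives mu = 7. Corank 2; j^3 = 3*v*(u + v)^2 has shape L^2 M (L != M), so D-series; mu = 7 gives D_7.

Type D7, Milnor number mu = 7.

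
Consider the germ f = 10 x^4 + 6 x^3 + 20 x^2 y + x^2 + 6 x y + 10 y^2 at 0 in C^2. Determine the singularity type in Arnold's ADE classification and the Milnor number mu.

Type A1, Milnor number mu = 1.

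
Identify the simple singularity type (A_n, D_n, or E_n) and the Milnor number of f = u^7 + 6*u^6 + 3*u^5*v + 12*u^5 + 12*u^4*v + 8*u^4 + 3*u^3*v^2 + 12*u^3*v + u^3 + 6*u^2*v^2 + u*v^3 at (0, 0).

Type E_{7}, Milnor number mu = 7.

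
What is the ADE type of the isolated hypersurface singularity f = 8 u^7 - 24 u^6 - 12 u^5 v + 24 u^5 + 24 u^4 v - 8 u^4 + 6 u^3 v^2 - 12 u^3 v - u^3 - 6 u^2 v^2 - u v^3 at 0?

E7

The Hessian of f at 0 has rank 0. Corank 2; j^3 = -u^3 is a perfect cube, so E-series; the 4-jet and mu = 7 give E_7.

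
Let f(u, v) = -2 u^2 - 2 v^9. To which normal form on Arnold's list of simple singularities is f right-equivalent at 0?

A_8

The Hessian of f at 0 is [[-4, 0], [0, 0]] with rank 1, so corank 1. A Groebner basis of the Jacobian ideal J(f) in C{u,v} is {v^8, u}; counting standard monomials gives mu = 8. Corank 1: A-series; mu = 8 gives A_8.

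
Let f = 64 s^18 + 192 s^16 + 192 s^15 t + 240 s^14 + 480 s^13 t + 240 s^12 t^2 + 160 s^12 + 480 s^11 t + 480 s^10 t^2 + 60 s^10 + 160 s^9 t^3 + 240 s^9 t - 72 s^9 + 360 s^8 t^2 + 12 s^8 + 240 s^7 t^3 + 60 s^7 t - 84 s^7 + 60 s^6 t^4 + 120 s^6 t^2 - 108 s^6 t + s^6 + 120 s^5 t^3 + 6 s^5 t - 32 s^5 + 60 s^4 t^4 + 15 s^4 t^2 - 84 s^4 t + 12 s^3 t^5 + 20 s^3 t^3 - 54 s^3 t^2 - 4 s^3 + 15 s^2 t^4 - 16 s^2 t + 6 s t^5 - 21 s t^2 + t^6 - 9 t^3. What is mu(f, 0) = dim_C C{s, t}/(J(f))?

7

The Hessian of f at 0 has rank 0. Corank 2; j^3 = -(s + t)*(2*s + 3*t)^2 has shape L^2 M (L != M), so D-series; mu = 7 gives D_7.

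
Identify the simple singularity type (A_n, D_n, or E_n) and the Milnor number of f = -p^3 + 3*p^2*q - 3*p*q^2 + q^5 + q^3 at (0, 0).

Type E_{8}, Milnor number mu = 8.

The Hessian of f at 0 is [[0, 0], [0, 0]] with rank 0, so corank 2. A Groebner basis of the Jacobian ideal J(f) in C{p,q} is {q^4, p^2 - 2*p*q + q^2}; counting standard monomials gives mu = 8. Corank 2; j^3 = -(p - q)^3 is a perfect cube, so E-series; the 5-jet and mu = 8 give E_8.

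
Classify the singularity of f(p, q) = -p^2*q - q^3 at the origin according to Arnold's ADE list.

The Hessian of f at 0 has rank 0. Corank 2; j^3 = -q*(p^2 + q^2) splits into three distinct lines over C (the quadratic factor has nonzero discriminant), so D_4.

D_{4}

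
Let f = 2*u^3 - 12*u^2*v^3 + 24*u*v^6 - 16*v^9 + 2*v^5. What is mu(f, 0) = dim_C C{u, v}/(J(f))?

The Hessian of f at 0 has rank 0. Corank 2; j^3 = 2*u^3 is a perfect cube, so E-series; the 5-jet and mu = 8 give E_8.

8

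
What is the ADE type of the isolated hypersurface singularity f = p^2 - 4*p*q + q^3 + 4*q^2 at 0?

A2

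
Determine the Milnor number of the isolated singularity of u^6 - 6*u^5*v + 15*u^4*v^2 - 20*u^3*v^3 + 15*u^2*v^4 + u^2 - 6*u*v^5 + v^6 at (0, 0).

5

The Hessian of f at 0 has rank 1. Corank 1: A-series; mu = 5 gives A_5.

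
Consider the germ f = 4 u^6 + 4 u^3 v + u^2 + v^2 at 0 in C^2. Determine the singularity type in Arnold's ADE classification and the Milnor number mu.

The Hessian of f at 0 has rank 2. Corank 0: nondegenerate Morse point, so A_1.

Type A_{1}, Milnor number mu = 1.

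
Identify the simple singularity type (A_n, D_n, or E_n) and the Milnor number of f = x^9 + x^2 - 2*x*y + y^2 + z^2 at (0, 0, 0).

The Hessian of f at 0 has rank 2. Corank 1: A-series; mu = 8 gives A_8.

Type A_8, Milnor number mu = 8.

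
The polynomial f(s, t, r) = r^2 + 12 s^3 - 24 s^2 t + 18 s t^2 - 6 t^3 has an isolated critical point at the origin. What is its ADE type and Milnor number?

Type D4, Milnor number mu = 4.

The Hessian of f at 0 has rank 1. Corank 2; j^3 = 6*(s - t)*(2*s^2 - 2*s*t + t^2) splits into three distinct lines over C (the quadratic factor has nonzero discriminant), so D_4.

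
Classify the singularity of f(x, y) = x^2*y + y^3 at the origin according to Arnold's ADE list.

The Hessian of f at 0 is [[0, 0], [0, 0]] with rank 0, so corank 2. A Groebner basis of the Jacobian ideal J(f) in C{x,y} is {y^3, x^2 + 3*y^2, x*y}; counting standard monomials gives mu = 4. Corank 2; j^3 = y*(x^2 + y^2) splits into three distinct lines over C (the quadratic factor has nonzero discriminant), so D_4.

D_4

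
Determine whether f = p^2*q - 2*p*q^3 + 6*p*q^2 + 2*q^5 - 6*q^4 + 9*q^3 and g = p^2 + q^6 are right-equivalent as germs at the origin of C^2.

No.

The Hessian of f at 0 is [[0, 0], [0, 0]] with rank 0, so corank 2. A Groebner basis of the Jacobian ideal J(f) in C{p,q} is {p^3 + 27*p^2/4 + 135*p*q/2 + 567*q^2/4, p^2*q - 3*p^2/2 - 18*p*q - 81*q^2/2, p^2/4 + p*q^2 + 9*p*q/2 + 45*q^2/4, -p*q + q^3 - 3*q^2}; counting standard monomials gives mu = 6. Corank 2; j^3 = q*(p + 3*q)^2 has shape L^2 M (L != M), so D-series; mu = 6 gives D_6. The Hessian of g at 0 is [[2, 0], [0, 0]] with rank 1, so corank 1. A Groebner basis of the Jacobian ideal J(g) in C{p,q} is {q^5, p}; counting standard monomials gives mu = 5. Corank 1: A-series; mu = 5 gives A_5. f is D_6 but g is A_5, hence not right-equivalent.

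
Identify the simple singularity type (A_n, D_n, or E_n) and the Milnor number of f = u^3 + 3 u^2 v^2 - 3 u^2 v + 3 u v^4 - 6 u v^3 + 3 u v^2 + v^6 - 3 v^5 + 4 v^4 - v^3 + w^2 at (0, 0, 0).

The Hessian of f at 0 is [[0, 0, 0], [0, 0, 0], [0, 0, 2]] with rank 1, so corank 2. A Groebner basis of the Jacobian ideal J(f) in C{u,v,w} is {u^3 + 3*u^2/2 - 3*u*v + 3*v^2/2, u^2*v + u^2 - 2*u*v + v^2, u^2/2 + u*v^2 - u*v + v^2/2, v^3, w}; counting standard monomials gives mu = 6. Corank 2; j^3 = (u - v)^3 is a perfect cube, so E-series; the 4-jet and mu = 6 give E_6.

Type E_6, Milnor number mu = 6.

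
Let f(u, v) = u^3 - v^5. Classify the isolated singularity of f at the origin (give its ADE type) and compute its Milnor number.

The Hessian of f at 0 has rank 0. Corank 2; j^3 = u^3 is a perfect cube, so E-series; the 5-jet and mu = 8 give E_8.

Type E_8, Milnor number mu = 8.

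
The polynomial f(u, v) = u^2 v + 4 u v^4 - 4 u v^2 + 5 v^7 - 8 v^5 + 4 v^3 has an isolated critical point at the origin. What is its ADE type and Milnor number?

The Hessian of f at 0 has rank 0. Corank 2; j^3 = v*(u - 2*v)^2 has shape L^2 M (L != M), so D-series; mu = 8 gives D_8.

Type D8, Milnor number mu = 8.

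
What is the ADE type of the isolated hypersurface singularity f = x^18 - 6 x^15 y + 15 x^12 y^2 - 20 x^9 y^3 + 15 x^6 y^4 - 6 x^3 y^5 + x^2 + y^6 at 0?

A_{5}

The Hessian of f at 0 is [[2, 0], [0, 0]] with rank 1, so corank 1. A Groebner basis of the Jacobian ideal J(f) in C{x,y} is {y^5, x}; counting standard monomials gives mu = 5. Corank 1: A-series; mu = 5 gives A_5.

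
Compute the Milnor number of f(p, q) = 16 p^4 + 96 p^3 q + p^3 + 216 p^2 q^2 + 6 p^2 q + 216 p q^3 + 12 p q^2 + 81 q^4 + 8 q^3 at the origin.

The Hessian of f at 0 has rank 0. Corank 2; j^3 = (p + 2*q)^3 is a perfect cube, so E-series; the 4-jet and mu = 6 give E_6.

6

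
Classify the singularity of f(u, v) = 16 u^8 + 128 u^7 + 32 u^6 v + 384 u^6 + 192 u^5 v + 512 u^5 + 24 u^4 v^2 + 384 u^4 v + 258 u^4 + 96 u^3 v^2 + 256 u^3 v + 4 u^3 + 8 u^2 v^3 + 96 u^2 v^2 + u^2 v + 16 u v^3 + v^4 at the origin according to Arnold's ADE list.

D_5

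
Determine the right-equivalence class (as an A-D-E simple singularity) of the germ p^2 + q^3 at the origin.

The Hessian of f at 0 is [[2, 0], [0, 0]] with rank 1, so corank 1. A Groebner basis of the Jacobian ideal J(f) in C{p,q} is {q^2, p}; counting standard monomials gives mu = 2. Corank 1: A-series; mu = 2 gives A_2.

A2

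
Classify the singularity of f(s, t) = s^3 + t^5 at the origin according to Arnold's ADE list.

E_8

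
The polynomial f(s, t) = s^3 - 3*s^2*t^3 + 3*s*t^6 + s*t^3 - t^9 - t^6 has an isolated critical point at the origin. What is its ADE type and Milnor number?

The Hessian of f at 0 is [[0, 0], [0, 0]] with rank 0, so corank 2. A Groebner basis of the Jacobian ideal J(f) in C{s,t} is {s^3, s*t^2, 3*s^2 + t^3}; counting standard monomials gives mu = 7. Corank 2; j^3 = s^3 is a perfect cube, so E-series; the 4-jet and mu = 7 give E_7.

Type E7, Milnor number mu = 7.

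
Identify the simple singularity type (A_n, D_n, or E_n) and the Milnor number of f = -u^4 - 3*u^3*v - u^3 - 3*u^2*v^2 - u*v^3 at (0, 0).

Type E_{7}, Milnor number mu = 7.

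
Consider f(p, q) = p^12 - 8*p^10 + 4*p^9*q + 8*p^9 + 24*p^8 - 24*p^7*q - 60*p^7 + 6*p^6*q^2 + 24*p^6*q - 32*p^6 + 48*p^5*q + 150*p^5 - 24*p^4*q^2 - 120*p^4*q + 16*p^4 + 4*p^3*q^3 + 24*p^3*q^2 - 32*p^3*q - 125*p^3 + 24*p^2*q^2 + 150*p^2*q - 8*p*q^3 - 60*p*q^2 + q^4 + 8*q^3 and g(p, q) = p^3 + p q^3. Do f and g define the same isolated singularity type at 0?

The Hessian of f at 0 is [[0, 0], [0, 0]] with rank 0, so corank 2. A Groebner basis of the Jacobian ideal J(f) in C{p,q} is {q^4, p*q^2 - 13*q^3/30, p^2 - 4*p*q/5 + 4*q^2/25}; counting standard monomials gives mu = 6. Corank 2; j^3 = -(5*p - 2*q)^3 is a perfect cube, so E-series; the 4-jet and mu = 6 give E_6. The Hessian of g at 0 is [[0, 0], [0, 0]] with rank 0, so corank 2. A Groebner basis of the Jacobian ideal J(g) in C{p,q} is {p^3, p*q^2, 3*p^2 + q^3}; counting standard monomials gives mu = 7. Corank 2; j^3 = p^3 is a perfect cube, so E-series; the 4-jet and mu = 7 give E_7. f is E_6 but g is E_7, hence not right-equivalent.

No.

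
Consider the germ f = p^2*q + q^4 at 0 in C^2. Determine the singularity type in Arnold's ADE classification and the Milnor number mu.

The Hessian of f at 0 has rank 0. Corank 2; j^3 = p^2*q has shape L^2 M (L != M), so D-series; mu = 5 gives D_5.

Type D_5, Milnor number mu = 5.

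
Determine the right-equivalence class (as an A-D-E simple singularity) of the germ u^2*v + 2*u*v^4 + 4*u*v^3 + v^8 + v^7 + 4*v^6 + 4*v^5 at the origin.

D_9

The Hessian of f at 0 is [[0, 0], [0, 0]] with rank 0, so corank 2. A Groebner basis of the Jacobian ideal J(f) in C{u,v} is {u^2*v^2 - 12*u^2*v/11 + 4*u^2/11 - 32*u*v^2/11 + 80*u*v/11 + 160*v^3/11, 8*u^2*v/33 + u^2/33 + u*v^3 - 10*u*v^2/11 + 64*u*v/33 + 128*v^3/33, u*v + v^4 + 2*v^3, u^3 + 76*u^2*v/33 - 40*u^2/33 + 48*u*v^2/11 - 448*u*v/33 - 896*v^3/33}; counting standard monomials gives mu = 9. Corank 2; j^3 = u^2*v has shape L^2 M (L != M), so D-series; mu = 9 gives D_9.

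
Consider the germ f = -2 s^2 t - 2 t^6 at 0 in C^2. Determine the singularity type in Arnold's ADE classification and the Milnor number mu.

Type D_7, Milnor number mu = 7.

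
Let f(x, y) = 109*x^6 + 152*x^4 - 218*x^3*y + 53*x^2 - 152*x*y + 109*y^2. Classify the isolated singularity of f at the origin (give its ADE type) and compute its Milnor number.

The Hessian of f at 0 has rank 2. Corank 0: nondegenerate Morse point, so A_1.

Type A_1, Milnor number mu = 1.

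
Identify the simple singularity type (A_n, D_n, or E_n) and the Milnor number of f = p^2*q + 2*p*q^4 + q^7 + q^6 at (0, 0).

The Hessian of f at 0 has rank 0. Corank 2; j^3 = p^2*q has shape L^2 M (L != M), so D-series; mu = 7 gives D_7.

Type D_7, Milnor number mu = 7.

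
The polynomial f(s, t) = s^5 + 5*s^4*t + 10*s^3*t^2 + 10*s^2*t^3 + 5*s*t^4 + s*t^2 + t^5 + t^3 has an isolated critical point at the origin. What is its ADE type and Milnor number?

The Hessian of f at 0 is [[0, 0], [0, 0]] with rank 0, so corank 2. A Groebner basis of the Jacobian ideal J(f) in C{s,t} is {s^4 + t^2/5, t^3, s*t + t^2}; counting standard monomials gives mu = 6. Corank 2; j^3 = t^2*(s + t) has shape L^2 M (L != M), so D-series; mu = 6 gives D_6.

Type D6, Milnor number mu = 6.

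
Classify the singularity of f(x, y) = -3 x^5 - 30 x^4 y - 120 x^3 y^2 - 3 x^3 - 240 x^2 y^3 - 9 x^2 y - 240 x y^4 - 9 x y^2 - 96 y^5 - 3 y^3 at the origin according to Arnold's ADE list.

The Hessian of f at 0 has rank 0. Corank 2; j^3 = -3*(x + y)^3 is a perfect cube, so E-series; the 5-jet and mu = 8 give E_8.

E_8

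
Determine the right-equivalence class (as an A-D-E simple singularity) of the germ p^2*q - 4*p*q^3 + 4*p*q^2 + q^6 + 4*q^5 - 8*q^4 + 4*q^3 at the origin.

D_{7}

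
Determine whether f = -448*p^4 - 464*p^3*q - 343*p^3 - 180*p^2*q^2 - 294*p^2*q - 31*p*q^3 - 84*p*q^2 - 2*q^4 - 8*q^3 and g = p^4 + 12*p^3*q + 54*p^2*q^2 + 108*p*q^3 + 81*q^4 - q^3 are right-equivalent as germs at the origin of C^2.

No.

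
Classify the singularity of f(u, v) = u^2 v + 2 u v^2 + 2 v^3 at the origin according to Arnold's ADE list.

D4

The Hessian of f at 0 has rank 0. Corank 2; j^3 = v*(u^2 + 2*u*v + 2*v^2) splits into three distinct lines over C (the quadratic factor has nonzero discriminant), so D_4.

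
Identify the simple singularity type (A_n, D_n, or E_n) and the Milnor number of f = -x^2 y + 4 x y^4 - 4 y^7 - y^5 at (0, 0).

The Hessian of f at 0 has rank 0. Corank 2; j^3 = -x^2*y has shape L^2 M (L != M), so D-series; mu = 6 gives D_6.

Type D6, Milnor number mu = 6.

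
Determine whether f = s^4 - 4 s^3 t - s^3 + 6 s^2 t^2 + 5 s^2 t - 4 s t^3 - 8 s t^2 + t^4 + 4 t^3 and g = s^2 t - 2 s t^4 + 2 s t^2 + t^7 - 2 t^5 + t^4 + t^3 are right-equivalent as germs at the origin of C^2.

Yes.

The Hessian of f at 0 is [[0, 0], [0, 0]] with rank 0, so corank 2. A Groebner basis of the Jacobian ideal J(f) in C{s,t} is {s*t^2 + s*t/2 - t^2, s*t/4 + t^3 - t^2/2, s^2 - 3*s*t + 2*t^2}; counting standard monomials gives mu = 5. Corank 2; j^3 = -(s - 2*t)^2*(s - t) has shape L^2 M (L != M), so D-series; mu = 5 gives D_5. The Hessian of g at 0 is [[0, 0], [0, 0]] with rank 0, so corank 2. A Groebner basis of the Jacobian ideal J(g) in C{s,t} is {s^3 - s^2/4 + t^2/4, s^2/4 + t^3 - t^2/4, s*t + t^2}; counting standard monomials gives mu = 5. Corank 2; j^3 = t*(s + t)^2 has shape L^2 M (L != M), so D-series; mu = 5 gives D_5. Both have type D_5, hence right-equivalent.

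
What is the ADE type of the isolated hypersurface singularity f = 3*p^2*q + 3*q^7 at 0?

The Hessian of f at 0 is [[0, 0], [0, 0]] with rank 0, so corank 2. A Groebner basis of the Jacobian ideal J(f) in C{p,q} is {p^2/7 + q^6, p^3, p*q}; counting standard monomials gives mu = 8. Corank 2; j^3 = 3*p^2*q has shape L^2 M (L != M), so D-series; mu = 8 gives D_8.

D_{8}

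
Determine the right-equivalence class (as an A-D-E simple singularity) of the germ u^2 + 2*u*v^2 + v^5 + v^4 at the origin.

The Hessian of f at 0 has rank 1. Corank 1: A-series; mu = 4 gives A_4.

A_4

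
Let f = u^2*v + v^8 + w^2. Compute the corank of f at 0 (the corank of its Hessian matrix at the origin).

2

Hessian at 0 has rank 1.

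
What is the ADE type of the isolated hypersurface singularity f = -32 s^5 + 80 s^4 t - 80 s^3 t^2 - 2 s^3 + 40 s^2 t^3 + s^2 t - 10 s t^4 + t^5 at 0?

D6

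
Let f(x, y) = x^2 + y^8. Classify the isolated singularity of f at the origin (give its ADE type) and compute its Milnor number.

Type A_{7}, Milnor number mu = 7.

The Hessian of f at 0 has rank 1. Corank 1: A-series; mu = 7 gives A_7.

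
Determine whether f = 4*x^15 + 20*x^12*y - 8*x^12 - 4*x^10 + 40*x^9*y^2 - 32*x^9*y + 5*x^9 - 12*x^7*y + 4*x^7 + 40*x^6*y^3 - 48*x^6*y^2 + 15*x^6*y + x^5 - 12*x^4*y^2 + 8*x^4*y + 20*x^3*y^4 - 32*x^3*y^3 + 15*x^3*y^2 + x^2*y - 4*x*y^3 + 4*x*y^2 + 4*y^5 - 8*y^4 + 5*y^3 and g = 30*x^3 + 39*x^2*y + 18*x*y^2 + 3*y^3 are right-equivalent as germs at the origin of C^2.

The Hessian of f at 0 is [[0, 0], [0, 0]] with rank 0, so corank 2. A Groebner basis of the Jacobian ideal J(f) in C{x,y} is {y^3, x^2 - y^2, x*y + 2*y^2}; counting standard monomials gives mu = 4. Corank 2; j^3 = y*(x^2 + 4*x*y + 5*y^2) splits into three distinct lines over C (the quadratic factor has nonzero discriminant), so D_4. The Hessian of g at 0 is [[0, 0], [0, 0]] with rank 0, so corank 2. A Groebner basis of the Jacobian ideal J(g) in C{x,y} is {y^3, x^2 - 3*y^2/11, x*y + 6*y^2/11}; counting standard monomials gives mu = 4. Corank 2; j^3 = 3*(2*x + y)*(5*x^2 + 4*x*y + y^2) splits into three distinct lines over C (the quadratic factor has nonzero discriminant), so D_4. Both have type D_4, hence right-equivalent.

Yes.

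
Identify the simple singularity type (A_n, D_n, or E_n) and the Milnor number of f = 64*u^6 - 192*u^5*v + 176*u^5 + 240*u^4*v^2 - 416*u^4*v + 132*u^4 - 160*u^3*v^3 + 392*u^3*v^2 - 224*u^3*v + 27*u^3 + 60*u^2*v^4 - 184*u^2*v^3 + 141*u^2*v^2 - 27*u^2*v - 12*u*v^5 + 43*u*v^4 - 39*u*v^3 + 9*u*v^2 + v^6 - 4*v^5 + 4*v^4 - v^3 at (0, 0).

Type E7, Milnor number mu = 7.

The Hessian of f at 0 is [[0, 0], [0, 0]] with rank 0, so corank 2. A Groebner basis of the Jacobian ideal J(f) in C{u,v} is {-19683*u^2/41 + 13122*u*v/41 + v^4 + 27*v^3/41 - 2187*v^2/41, u^3 + 108*u^2/41 - 72*u*v/41 - 5*v^3/123 + 12*v^2/41, u^2*v + 243*u^2/41 - 162*u*v/41 - 44*v^3/369 + 27*v^2/41, 405*u^2/41 + u*v^2 - 270*u*v/41 - 128*v^3/369 + 45*v^2/41}; counting standard monomials gives mu = 7. Corank 2; j^3 = (3*u - v)^3 is a perfect cube, so E-series; the 4-jet and mu = 7 give E_7.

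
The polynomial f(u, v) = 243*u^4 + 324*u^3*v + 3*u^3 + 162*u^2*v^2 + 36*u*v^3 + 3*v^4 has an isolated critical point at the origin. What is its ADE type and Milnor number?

The Hessian of f at 0 is [[0, 0], [0, 0]] with rank 0, so corank 2. A Groebner basis of the Jacobian ideal J(f) in C{u,v} is {v^4, u*v^2 + v^3/9, u^2}; counting standard monomials gives mu = 6. Corank 2; j^3 = 3*u^3 is a perfect cube, so E-series; the 4-jet and mu = 6 give E_6.

Type E6, Milnor number mu = 6.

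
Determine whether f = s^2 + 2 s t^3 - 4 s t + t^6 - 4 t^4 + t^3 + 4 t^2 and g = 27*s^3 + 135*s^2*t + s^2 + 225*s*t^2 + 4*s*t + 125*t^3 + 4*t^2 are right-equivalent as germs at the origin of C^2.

Yes.

The Hessian of f at 0 has rank 1. Corank 1: A-series; mu = 2 gives A_2. The Hessian of g at 0 has rank 1. Corank 1: A-series; mu = 2 gives A_2. Both have type A_2, hence right-equivalent.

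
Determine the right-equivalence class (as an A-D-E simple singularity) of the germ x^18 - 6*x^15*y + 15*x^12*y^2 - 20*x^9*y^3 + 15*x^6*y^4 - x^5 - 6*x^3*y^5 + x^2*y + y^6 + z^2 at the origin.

D_7

The Hessian of f at 0 has rank 1. Corank 2; j^3 = x^2*y has shape L^2 M (L != M), so D-series; mu = 7 gives D_7.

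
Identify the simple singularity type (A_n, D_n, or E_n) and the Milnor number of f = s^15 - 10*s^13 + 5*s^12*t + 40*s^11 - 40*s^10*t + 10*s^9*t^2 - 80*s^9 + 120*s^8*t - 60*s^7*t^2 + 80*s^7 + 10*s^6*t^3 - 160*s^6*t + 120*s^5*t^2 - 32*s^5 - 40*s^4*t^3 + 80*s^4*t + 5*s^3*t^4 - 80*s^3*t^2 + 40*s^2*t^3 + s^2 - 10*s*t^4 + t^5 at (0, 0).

Type A_{4}, Milnor number mu = 4.

The Hessian of f at 0 has rank 1. Corank 1: A-series; mu = 4 gives A_4.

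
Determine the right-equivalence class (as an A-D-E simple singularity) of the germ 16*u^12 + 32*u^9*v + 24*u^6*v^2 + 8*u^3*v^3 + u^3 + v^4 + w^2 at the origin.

E_{6}

The Hessian of f at 0 is [[0, 0, 0], [0, 0, 0], [0, 0, 2]] with rank 1, so corank 2. A Groebner basis of the Jacobian ideal J(f) in C{u,v,w} is {v^3, u^2, w}; counting standard monomials gives mu = 6. Corank 2; j^3 = u^3 is a perfect cube, so E-series; the 4-jet and mu = 6 give E_6.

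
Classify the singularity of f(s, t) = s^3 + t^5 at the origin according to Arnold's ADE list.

E_8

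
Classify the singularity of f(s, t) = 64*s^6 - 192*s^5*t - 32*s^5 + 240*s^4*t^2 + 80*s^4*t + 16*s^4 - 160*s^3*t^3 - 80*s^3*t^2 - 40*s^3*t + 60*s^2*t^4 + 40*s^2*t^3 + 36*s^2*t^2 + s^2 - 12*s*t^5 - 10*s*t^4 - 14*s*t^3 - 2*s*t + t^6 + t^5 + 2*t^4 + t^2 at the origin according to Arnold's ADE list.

A_{4}

The Hessian of f at 0 is [[2, -2], [-2, 2]] with rank 1, so corank 1. A Groebner basis of the Jacobian ideal J(f) in C{s,t} is {s + t^3 - t, s^2 - t^2, s*t - t^2}; counting standard monomials gives mu = 4. Corank 1: A-series; mu = 4 gives A_4.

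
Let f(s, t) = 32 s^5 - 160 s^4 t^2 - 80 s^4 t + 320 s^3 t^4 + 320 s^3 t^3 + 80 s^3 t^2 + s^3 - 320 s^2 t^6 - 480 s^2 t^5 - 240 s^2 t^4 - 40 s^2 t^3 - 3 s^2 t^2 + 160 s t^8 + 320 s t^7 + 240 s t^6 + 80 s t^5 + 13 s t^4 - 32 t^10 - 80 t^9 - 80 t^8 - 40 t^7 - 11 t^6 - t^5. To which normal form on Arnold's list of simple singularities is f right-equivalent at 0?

The Hessian of f at 0 is [[0, 0], [0, 0]] with rank 0, so corank 2. A Groebner basis of the Jacobian ideal J(f) in C{s,t} is {s^2/8 + s*t^3 - s*t^2/4, s^2 - 2*s*t^2 + t^4, s^3, s^2*t + s^2/4 - s*t^2/2}; counting standard monomials gives mu = 8. Corank 2; j^3 = s^3 is a perfect cube, so E-series; the 5-jet and mu = 8 give E_8.

E_8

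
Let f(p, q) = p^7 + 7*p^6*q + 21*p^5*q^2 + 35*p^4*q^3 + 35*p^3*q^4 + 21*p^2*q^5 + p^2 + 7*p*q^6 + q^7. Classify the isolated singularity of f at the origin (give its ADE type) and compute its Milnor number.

The Hessian of f at 0 is [[2, 0], [0, 0]] with rank 1, so corank 1. A Groebner basis of the Jacobian ideal J(f) in C{p,q} is {q^6, p}; counting standard monomials gives mu = 6. Corank 1: A-series; mu = 6 gives A_6.

Type A6, Milnor number mu = 6.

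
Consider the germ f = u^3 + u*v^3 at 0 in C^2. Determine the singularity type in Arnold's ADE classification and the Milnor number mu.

Type E_{7}, Milnor number mu = 7.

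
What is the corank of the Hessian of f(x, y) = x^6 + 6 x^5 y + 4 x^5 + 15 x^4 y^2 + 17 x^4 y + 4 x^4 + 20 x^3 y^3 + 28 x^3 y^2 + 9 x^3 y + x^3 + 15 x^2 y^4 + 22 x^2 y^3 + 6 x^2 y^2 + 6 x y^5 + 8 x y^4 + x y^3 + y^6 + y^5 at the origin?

2

The Hessian at 0 is [[0, 0], [0, 0]] of rank 0; hence corank 2.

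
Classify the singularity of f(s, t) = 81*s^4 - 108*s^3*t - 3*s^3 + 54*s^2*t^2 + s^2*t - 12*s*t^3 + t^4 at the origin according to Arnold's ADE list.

D5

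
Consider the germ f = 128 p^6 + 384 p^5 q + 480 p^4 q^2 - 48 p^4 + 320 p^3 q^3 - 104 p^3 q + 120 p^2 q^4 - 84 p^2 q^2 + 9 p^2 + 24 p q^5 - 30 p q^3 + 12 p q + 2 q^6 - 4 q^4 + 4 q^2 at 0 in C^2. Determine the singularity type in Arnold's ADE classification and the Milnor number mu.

Type A_{5}, Milnor number mu = 5.

The Hessian of f at 0 has rank 1. Corank 1: A-series; mu = 5 gives A_5.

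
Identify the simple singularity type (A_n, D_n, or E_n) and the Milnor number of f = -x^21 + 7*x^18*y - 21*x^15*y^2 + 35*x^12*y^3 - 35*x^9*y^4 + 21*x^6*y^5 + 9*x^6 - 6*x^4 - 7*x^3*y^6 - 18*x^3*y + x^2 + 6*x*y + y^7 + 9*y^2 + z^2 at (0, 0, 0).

The Hessian of f at 0 has rank 2. Corank 1: A-series; mu = 6 gives A_6.

Type A_{6}, Milnor number mu = 6.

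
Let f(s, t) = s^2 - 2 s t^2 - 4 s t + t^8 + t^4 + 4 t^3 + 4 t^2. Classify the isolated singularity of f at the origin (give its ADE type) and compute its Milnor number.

Type A_7, Milnor number mu = 7.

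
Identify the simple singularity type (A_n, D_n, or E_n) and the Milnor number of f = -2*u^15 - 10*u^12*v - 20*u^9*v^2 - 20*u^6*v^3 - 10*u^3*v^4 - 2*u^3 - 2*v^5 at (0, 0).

Type E_8, Milnor number mu = 8.

The Hessian of f at 0 has rank 0. Corank 2; j^3 = -2*u^3 is a perfect cube, so E-series; the 5-jet and mu = 8 give E_8.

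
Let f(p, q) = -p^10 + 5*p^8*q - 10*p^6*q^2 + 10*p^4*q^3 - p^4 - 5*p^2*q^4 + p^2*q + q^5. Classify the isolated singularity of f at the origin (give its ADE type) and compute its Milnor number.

The Hessian of f at 0 is [[0, 0], [0, 0]] with rank 0, so corank 2. A Groebner basis of the Jacobian ideal J(f) in C{p,q} is {p^2/5 + q^4, p^3, p*q}; counting standard monomials gives mu = 6. Corank 2; j^3 = p^2*q has shape L^2 M (L != M), so D-series; mu = 6 gives D_6.

Type D6, Milnor number mu = 6.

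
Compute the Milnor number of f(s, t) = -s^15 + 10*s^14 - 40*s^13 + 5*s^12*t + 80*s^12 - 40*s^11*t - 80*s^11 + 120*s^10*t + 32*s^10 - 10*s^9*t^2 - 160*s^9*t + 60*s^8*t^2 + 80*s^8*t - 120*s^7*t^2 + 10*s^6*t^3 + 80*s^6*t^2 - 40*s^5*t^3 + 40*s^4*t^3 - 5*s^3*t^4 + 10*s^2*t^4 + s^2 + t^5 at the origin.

The Hessian of f at 0 has rank 1. Corank 1: A-series; mu = 4 gives A_4.

4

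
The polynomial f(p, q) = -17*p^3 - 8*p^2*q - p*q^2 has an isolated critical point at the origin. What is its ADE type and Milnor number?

The Hessian of f at 0 is [[0, 0], [0, 0]] with rank 0, so corank 2. A Groebner basis of the Jacobian ideal J(f) in C{p,q} is {q^3, p^2 - q^2/13, p*q + 4*q^2/13}; counting standard monomials gives mu = 4. Corank 2; j^3 = -p*(17*p^2 + 8*p*q + q^2) splits into three distinct lines over C (the quadratic factor has nonzero discriminant), so D_4.

Type D_4, Milnor number mu = 4.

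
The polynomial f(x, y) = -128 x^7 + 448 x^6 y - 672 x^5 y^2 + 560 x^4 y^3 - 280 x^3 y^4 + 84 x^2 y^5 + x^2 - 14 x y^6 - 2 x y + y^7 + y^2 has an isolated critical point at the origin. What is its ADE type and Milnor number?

Type A_{6}, Milnor number mu = 6.

The Hessian of f at 0 has rank 1. Corank 1: A-series; mu = 6 gives A_6.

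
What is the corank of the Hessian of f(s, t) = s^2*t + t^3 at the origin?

The Hessian at 0 is [[0, 0], [0, 0]] of rank 0; hence corank 2.

2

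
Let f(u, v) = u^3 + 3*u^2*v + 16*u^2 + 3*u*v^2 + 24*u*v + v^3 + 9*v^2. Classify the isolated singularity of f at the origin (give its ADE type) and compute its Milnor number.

Type A_{2}, Milnor number mu = 2.

The Hessian of f at 0 is [[32, 24], [24, 18]] with rank 1, so corank 1. A Groebner basis of the Jacobian ideal J(f) in C{u,v} is {v^2, u + 3*v/4}; counting standard monomials gives mu = 2. Corank 1: A-series; mu = 2 gives A_2.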